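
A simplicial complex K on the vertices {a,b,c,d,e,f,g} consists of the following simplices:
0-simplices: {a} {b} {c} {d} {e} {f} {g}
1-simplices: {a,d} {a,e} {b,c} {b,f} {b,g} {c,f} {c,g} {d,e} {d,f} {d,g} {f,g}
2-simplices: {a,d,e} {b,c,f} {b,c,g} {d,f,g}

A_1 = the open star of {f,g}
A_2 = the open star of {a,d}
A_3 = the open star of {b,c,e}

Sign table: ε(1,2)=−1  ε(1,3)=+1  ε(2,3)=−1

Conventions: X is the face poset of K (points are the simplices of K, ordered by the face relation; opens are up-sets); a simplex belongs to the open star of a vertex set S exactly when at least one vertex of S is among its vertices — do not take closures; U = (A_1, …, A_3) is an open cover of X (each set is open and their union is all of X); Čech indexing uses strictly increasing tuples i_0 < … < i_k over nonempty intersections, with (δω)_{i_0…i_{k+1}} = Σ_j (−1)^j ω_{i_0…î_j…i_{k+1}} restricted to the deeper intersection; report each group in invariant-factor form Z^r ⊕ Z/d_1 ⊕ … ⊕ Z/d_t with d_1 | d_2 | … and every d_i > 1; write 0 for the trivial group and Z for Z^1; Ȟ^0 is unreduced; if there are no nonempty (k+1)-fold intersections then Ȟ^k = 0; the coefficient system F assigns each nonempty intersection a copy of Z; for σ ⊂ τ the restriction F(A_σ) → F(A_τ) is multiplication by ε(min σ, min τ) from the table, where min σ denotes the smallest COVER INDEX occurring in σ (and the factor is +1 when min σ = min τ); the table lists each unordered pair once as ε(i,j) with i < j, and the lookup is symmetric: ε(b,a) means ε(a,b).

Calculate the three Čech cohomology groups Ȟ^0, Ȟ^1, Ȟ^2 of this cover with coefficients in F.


cover nerve:
  A1={{f},{g},{b,f},{b,g},{c,f},{c,g},{d,f},{d,g},{f,g},{b,c,f},{b,c,g},{d,f,g}} A2={{a},{d},{a,d},{a,e},{d,e},{d,f},{d,g},{a,d,e},{d,f,g}} A3={{b},{c},{e},{a,e},{b,c},{b,f},{b,g},{c,f},{c,g},{d,e},{a,d,e},{b,c,f},{b,c,g}}
  A12={{d,f},{d,g},{d,f,g}} A13={{b,f},{b,g},{c,f},{c,g},{b,c,f},{b,c,g}} A23={{a,e},{d,e},{a,d,e}}
C dims 3,3; δ0: rk 2, SNF 1^2
Ȟ^0: (3−2)−0=1 ⇒ Z
Ȟ^1: (3−0)−2=1 ⇒ Z
Ȟ^2: (0−0)−0=0 ⇒ 0

Ȟ^0 = Z, Ȟ^1 = Z, Ȟ^2 = 0


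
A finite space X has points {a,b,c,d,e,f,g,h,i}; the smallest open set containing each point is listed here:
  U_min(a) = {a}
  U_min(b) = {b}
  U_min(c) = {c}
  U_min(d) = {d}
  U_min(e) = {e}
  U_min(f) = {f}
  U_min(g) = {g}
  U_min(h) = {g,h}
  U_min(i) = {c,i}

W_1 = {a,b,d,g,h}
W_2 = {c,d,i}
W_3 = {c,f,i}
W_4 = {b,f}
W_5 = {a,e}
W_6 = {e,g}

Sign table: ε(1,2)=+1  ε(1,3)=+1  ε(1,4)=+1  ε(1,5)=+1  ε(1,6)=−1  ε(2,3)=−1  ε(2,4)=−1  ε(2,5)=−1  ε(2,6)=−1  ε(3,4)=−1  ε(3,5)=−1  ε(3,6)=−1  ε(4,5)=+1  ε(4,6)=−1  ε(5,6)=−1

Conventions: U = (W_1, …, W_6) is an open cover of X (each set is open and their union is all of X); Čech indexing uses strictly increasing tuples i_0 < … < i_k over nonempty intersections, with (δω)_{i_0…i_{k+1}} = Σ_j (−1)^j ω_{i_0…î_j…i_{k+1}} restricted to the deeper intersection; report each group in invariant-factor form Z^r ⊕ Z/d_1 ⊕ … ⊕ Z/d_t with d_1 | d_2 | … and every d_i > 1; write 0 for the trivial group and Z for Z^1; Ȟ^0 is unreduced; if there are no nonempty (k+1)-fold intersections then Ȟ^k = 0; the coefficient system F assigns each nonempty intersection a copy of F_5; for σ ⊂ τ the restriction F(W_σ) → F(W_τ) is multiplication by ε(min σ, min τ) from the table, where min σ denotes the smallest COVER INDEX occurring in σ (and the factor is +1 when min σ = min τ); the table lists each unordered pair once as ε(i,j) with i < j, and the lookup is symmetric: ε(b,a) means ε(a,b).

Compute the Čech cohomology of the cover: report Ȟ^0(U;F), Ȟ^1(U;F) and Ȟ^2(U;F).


Ȟ^0(U;F) ≅ Z/5; Ȟ^1(U;F) ≅ Z/5 ⊕ Z/5; Ȟ^2(U;F) ≅ 0

nonempty intersections:
  W12={d} W14={b} W15={a} W16={g} W23={c,i} W34={f} W56={e}
C dims 6,7; δ0: rk_F5 5
Ȟ^0: (6−5)−0=1 ⇒ Z/5
Ȟ^1: (7−0)−5=2 ⇒ Z/5 ⊕ Z/5
Ȟ^2: (0−0)−0=0 ⇒ 0


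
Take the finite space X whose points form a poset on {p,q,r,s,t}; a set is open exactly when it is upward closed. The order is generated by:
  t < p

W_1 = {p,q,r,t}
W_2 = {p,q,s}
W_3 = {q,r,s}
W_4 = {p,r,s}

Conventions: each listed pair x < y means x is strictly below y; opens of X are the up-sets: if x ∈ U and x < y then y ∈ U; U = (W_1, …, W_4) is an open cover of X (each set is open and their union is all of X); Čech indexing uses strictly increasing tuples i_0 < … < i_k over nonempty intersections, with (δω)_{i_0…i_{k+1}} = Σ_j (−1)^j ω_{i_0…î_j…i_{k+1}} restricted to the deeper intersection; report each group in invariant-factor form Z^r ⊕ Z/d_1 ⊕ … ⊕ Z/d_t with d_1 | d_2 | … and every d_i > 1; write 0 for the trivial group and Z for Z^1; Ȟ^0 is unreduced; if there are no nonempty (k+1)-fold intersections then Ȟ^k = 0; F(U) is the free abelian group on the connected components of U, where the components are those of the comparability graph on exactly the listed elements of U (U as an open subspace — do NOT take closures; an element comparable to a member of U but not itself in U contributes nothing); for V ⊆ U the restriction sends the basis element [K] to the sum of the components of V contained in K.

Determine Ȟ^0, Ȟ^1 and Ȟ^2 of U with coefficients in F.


nerve simplices:
  W12={p,q} W13={q,r} W14={p,r} W23={q,s} W24={p,s} W34={r,s}
  W123={q} W124={p} W134={r} W234={s}
components per intersection:
  W1: {p,t} {q} {r}
  W2: {p} {q} {s}
  W3: {q} {r} {s}
  W4: {p} {r} {s}
  W12: {p} {q}
  W13: {q} {r}
  W14: {p} {r}
  W23: {q} {s}
  W24: {p} {s}
  W34: {r} {s}
  W123: {q}
  W124: {p}
  W134: {r}
  W234: {s}
C dims 12,12,4; δ0: rk 8, SNF 1^8; δ1: rk 4, SNF 1^4
degree 0: 12−8−0 = 4 → Ȟ^0 ≅ Z^4
degree 1: 12−4−8 = 0 → Ȟ^1 ≅ 0
degree 2: 4−0−4 = 0 → Ȟ^2 ≅ 0

Ȟ^0(U;F) ≅ Z^4; Ȟ^1(U;F) ≅ 0; Ȟ^2(U;F) ≅ 0


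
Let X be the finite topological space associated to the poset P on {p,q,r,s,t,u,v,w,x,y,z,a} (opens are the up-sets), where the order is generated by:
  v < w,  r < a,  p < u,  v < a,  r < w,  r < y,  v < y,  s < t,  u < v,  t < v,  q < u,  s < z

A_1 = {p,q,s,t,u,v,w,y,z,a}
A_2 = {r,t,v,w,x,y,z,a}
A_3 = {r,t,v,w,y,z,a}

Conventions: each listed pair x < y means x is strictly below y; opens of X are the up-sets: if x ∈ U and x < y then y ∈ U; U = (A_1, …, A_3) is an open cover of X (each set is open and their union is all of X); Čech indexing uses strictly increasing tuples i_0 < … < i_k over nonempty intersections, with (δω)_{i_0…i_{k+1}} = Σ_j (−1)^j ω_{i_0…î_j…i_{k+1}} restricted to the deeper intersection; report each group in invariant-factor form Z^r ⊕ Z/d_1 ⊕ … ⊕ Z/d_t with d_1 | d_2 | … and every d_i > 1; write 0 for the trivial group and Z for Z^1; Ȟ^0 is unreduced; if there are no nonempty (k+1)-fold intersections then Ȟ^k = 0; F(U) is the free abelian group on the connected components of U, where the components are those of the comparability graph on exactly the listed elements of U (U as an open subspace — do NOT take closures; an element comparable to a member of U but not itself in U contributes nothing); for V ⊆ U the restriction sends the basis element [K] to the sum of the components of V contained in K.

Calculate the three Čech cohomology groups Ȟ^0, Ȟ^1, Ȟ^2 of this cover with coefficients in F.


nonempty intersections:
  A12={t,v,w,y,z,a} A13={t,v,w,y,z,a} A23={r,t,v,w,y,z,a}
  A123={t,v,w,y,z,a}
components per intersection:
  A1: {p,q,s,t,u,v,w,y,z,a}
  A2: {r,t,v,w,y,a} {x} {z}
  A3: {r,t,v,w,y,a} {z}
  A12: {t,v,w,y,a} {z}
  A13: {t,v,w,y,a} {z}
  A23: {r,t,v,w,y,a} {z}
  A123: {t,v,w,y,a} {z}
C dims 6,6,2; δ0: rk 4, SNF 1^4; δ1: rk 2, SNF 1^2
Ȟ^0: (6−4)−0=2 ⇒ Z^2
Ȟ^1: (6−2)−4=0 ⇒ 0
Ȟ^2: (2−0)−2=0 ⇒ 0

Ȟ^0(U;F) ≅ Z^2; Ȟ^1(U;F) ≅ 0; Ȟ^2(U;F) ≅ 0


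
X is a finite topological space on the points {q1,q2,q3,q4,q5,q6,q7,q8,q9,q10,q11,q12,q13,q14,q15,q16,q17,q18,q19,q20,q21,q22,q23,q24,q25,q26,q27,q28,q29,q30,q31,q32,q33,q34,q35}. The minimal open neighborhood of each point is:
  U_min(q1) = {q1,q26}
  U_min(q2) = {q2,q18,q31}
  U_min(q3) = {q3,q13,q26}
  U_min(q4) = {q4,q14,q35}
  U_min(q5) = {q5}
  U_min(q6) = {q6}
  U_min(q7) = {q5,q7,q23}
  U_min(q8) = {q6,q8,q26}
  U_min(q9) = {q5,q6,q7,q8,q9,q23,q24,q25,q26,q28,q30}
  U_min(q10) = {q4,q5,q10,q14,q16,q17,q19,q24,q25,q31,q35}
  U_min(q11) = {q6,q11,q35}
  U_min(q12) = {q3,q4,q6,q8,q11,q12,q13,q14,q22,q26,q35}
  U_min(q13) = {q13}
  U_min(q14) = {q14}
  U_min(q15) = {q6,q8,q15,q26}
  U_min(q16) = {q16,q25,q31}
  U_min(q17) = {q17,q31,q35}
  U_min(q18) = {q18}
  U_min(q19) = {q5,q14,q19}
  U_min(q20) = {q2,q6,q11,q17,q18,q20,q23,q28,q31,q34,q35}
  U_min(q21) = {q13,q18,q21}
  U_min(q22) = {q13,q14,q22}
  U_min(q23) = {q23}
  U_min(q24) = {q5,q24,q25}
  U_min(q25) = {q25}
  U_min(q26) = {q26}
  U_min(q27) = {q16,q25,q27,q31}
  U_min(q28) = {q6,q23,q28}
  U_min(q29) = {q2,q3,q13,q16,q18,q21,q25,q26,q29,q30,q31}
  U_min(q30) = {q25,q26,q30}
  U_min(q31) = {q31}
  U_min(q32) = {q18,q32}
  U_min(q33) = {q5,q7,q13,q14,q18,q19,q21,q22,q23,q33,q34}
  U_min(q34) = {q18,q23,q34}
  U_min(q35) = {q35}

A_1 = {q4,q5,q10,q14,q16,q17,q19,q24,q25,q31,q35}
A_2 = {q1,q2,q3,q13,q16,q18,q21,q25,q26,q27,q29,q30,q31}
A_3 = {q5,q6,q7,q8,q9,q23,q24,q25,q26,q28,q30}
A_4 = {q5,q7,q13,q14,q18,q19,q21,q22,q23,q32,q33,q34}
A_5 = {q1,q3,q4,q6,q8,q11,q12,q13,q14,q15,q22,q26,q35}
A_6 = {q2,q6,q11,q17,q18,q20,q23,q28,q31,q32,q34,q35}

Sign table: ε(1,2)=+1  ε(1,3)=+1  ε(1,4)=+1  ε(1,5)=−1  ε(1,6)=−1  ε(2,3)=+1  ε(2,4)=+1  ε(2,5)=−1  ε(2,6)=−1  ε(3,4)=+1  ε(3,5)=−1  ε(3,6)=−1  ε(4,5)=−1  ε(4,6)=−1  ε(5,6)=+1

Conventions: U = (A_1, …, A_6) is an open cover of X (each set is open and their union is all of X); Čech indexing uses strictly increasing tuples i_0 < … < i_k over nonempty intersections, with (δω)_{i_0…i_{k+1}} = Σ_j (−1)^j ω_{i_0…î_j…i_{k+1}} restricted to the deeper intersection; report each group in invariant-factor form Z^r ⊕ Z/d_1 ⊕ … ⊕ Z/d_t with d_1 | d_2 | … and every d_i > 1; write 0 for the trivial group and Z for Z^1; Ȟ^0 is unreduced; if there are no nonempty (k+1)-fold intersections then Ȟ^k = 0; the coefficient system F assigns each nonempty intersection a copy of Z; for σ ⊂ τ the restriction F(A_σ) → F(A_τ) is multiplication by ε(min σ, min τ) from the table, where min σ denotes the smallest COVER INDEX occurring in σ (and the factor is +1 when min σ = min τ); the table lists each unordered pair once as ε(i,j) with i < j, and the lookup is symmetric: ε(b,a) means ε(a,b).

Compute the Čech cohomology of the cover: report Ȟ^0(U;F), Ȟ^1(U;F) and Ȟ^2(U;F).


Ȟ^0 = Z, Ȟ^1 = 0, Ȟ^2 = Z/2

nonempty intersections:
  A12={q16,q25,q31} A13={q5,q24,q25} A14={q5,q14,q19} A15={q4,q14,q35} A16={q17,q31,q35} A23={q25,q26,q30} A24={q13,q18,q21} A25={q1,q3,q13,q26} A26={q2,q18,q31} A34={q5,q7,q23} A35={q6,q8,q26} A36={q6,q23,q28} A45={q13,q14,q22} A46={q18,q23,q32,q34} A56={q6,q11,q35}
  A123={q25} A126={q31} A134={q5} A145={q14} A156={q35} A235={q26} A245={q13} A246={q18} A346={q23} A356={q6}
C dims 6,15,10; δ0: rk 5, SNF 1^5; δ1: rk 10, SNF 1^9·2
Ȟ^0: (6−5)−0=1 ⇒ Z
Ȟ^1: (15−10)−5=0 ⇒ 0
Ȟ^2: (10−0)−10=0 plus torsion [2] ⇒ Z/2


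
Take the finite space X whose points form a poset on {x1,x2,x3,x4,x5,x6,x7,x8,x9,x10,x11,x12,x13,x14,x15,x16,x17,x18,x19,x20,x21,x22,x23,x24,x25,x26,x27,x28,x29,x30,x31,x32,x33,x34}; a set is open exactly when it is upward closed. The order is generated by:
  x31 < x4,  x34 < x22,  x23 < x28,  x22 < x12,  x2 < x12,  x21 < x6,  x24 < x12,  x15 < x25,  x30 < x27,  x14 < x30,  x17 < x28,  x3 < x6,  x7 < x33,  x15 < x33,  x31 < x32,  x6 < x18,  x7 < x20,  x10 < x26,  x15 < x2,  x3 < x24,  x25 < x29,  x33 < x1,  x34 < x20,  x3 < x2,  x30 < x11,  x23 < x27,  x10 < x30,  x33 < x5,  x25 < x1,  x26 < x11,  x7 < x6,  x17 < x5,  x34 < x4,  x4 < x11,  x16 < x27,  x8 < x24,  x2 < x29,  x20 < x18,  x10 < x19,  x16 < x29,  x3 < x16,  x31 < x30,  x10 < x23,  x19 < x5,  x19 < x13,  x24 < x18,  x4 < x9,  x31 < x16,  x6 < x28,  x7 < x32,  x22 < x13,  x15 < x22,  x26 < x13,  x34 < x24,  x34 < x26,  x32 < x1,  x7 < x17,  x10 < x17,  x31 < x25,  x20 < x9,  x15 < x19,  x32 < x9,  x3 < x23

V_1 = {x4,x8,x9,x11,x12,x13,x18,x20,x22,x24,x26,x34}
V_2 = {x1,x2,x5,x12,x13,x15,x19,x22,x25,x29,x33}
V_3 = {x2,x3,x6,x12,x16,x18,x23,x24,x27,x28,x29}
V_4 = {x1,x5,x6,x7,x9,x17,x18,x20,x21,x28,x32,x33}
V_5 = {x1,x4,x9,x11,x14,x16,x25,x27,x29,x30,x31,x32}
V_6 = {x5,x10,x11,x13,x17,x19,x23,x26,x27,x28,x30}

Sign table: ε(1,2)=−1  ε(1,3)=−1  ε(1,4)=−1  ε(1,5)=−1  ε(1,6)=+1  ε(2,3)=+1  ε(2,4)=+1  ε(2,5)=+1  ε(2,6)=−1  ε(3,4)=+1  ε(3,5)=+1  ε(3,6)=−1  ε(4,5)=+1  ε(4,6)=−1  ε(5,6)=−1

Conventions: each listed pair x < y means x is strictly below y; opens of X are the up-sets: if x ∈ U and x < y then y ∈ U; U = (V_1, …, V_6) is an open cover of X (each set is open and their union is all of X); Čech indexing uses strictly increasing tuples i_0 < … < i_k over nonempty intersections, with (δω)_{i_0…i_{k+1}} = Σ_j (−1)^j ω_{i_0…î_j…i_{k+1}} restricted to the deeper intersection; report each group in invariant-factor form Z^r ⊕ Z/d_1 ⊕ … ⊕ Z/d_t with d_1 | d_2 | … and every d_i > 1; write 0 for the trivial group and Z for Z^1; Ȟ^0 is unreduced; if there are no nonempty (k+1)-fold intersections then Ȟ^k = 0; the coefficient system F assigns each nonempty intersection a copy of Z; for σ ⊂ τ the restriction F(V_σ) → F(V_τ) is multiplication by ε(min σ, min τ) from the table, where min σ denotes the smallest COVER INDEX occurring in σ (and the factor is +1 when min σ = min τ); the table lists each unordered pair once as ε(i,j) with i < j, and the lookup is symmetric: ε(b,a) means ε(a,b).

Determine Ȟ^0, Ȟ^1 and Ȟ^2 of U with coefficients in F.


Ȟ^0(U;F) ≅ Z,  Ȟ^1(U;F) ≅ 0,  Ȟ^2(U;F) ≅ Z/2

nonempty overlaps:
  V12={x12,x13,x22} V13={x12,x18,x24} V14={x9,x18,x20} V15={x4,x9,x11} V16={x11,x13,x26} V23={x2,x12,x29} V24={x1,x5,x33} V25={x1,x25,x29} V26={x5,x13,x19} V34={x6,x18,x28} V35={x16,x27,x29} V36={x23,x27,x28} V45={x1,x9,x32} V46={x5,x17,x28} V56={x11,x27,x30}
  V123={x12} V126={x13} V134={x18} V145={x9} V156={x11} V235={x29} V245={x1} V246={x5} V346={x28} V356={x27}
C dims 6,15,10; δ0: rk 5, SNF 1^5; δ1: rk 10, SNF 1^9·2
degree 0: 6−5−0 = 1 → Ȟ^0 ≅ Z
degree 1: 15−10−5 = 0 → Ȟ^1 ≅ 0
degree 2: 10−0−10 = 0 plus torsion [2] → Ȟ^2 ≅ Z/2


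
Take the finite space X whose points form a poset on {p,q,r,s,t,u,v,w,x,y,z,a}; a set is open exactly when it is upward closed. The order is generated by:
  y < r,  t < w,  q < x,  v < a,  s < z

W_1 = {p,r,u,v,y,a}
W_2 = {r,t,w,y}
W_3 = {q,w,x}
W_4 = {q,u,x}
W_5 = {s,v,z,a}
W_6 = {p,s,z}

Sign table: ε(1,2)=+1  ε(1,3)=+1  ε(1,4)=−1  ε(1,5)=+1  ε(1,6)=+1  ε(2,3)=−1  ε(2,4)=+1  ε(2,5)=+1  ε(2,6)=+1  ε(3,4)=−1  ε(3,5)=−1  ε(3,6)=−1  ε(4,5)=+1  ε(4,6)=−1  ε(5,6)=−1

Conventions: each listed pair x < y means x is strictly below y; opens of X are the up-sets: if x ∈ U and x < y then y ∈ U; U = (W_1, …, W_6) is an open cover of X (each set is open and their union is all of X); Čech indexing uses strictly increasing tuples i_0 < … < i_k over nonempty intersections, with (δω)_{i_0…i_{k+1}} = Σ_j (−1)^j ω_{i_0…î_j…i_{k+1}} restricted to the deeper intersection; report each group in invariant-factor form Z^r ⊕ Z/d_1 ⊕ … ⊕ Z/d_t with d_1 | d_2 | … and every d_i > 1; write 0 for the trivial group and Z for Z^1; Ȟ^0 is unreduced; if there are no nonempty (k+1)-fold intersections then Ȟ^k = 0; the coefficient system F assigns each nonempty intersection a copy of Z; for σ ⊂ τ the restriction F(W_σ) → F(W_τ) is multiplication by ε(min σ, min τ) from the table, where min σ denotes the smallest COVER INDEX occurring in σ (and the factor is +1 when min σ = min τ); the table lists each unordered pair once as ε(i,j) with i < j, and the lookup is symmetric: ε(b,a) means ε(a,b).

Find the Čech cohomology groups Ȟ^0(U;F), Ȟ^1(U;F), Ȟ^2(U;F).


Ȟ^0(U;F) ≅ 0, Ȟ^1(U;F) ≅ Z ⊕ Z/2 and Ȟ^2(U;F) ≅ 0

nerve simplices:
  W12={r,y} W14={u} W15={v,a} W16={p} W23={w} W34={q,x} W56={s,z}
C dims 6,7; δ0: rk 6, SNF 1^5·2
degree 0: 6−6−0 = 0 → Ȟ^0 ≅ 0
degree 1: 7−0−6 = 1 plus torsion [2] → Ȟ^1 ≅ Z ⊕ Z/2
degree 2: 0−0−0 = 0 → Ȟ^2 ≅ 0


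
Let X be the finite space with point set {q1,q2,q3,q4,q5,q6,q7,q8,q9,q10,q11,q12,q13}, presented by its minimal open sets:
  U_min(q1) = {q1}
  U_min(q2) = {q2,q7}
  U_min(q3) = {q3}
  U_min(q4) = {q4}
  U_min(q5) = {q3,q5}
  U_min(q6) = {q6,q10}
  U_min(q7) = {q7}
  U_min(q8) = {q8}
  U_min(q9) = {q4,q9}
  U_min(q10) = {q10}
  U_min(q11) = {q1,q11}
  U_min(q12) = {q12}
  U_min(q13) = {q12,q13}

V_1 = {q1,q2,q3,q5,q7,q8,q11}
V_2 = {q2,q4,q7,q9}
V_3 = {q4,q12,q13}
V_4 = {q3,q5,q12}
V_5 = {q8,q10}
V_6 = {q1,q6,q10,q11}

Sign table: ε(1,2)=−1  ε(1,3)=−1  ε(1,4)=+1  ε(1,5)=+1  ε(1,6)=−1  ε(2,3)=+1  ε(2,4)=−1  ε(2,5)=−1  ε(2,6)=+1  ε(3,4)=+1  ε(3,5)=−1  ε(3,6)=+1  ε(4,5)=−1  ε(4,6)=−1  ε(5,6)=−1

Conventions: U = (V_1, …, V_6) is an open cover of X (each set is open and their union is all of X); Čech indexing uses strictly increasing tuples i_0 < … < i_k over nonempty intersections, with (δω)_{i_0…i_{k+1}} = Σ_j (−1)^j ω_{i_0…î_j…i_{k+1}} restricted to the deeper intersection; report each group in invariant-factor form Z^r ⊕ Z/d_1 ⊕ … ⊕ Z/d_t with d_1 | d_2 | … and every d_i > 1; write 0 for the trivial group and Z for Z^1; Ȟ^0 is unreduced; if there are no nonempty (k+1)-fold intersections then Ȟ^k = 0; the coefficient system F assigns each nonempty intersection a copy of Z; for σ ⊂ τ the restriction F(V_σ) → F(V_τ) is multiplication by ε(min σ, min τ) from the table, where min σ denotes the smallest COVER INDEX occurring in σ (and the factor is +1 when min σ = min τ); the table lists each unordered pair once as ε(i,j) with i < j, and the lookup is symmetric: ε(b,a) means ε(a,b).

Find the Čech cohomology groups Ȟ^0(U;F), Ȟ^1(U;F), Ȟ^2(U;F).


Ȟ^0 ≅ 0, Ȟ^1 ≅ Z ⊕ Z/2 and Ȟ^2 ≅ 0

cover nerve:
  V12={q2,q7} V14={q3,q5} V15={q8} V16={q1,q11} V23={q4} V34={q12} V56={q10}
C dims 6,7; δ0: rk 6, SNF 1^5·2
Ȟ^0: (6−6)−0=0 ⇒ 0
Ȟ^1: (7−0)−6=1 plus torsion [2] ⇒ Z ⊕ Z/2
Ȟ^2: (0−0)−0=0 ⇒ 0


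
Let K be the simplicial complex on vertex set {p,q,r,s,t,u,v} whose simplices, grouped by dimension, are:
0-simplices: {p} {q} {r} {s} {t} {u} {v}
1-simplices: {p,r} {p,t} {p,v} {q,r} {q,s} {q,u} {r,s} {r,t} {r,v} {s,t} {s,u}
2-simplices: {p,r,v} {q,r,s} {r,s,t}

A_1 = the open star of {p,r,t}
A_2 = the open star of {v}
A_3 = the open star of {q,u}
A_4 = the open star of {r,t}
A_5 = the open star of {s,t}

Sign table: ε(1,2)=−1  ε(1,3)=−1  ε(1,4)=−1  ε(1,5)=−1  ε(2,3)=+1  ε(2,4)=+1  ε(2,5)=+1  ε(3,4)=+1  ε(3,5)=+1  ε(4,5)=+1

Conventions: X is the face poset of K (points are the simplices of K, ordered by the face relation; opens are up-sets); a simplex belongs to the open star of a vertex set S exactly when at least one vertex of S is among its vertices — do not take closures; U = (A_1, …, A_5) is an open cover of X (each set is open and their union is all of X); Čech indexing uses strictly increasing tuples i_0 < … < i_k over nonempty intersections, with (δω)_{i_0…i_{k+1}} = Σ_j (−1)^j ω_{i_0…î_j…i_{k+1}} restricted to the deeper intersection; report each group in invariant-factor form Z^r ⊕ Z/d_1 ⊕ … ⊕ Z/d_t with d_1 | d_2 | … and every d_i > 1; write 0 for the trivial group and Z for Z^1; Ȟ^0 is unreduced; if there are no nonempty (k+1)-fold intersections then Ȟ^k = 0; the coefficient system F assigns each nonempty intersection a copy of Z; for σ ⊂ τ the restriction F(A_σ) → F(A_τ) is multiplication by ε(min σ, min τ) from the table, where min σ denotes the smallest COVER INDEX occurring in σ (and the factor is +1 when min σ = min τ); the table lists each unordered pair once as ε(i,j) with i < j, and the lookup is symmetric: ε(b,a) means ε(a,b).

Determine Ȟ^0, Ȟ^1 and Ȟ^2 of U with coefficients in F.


nerve simplices:
  A1={{p},{r},{t},{p,r},{p,t},{p,v},{q,r},{r,s},{r,t},{r,v},{s,t},{p,r,v},{q,r,s},{r,s,t}} A2={{v},{p,v},{r,v},{p,r,v}} A3={{q},{u},{q,r},{q,s},{q,u},{s,u},{q,r,s}} A4={{r},{t},{p,r},{p,t},{q,r},{r,s},{r,t},{r,v},{s,t},{p,r,v},{q,r,s},{r,s,t}} A5={{s},{t},{p,t},{q,s},{r,s},{r,t},{s,t},{s,u},{q,r,s},{r,s,t}}
  A12={{p,v},{r,v},{p,r,v}} A13={{q,r},{q,r,s}} A14={{r},{t},{p,r},{p,t},{q,r},{r,s},{r,t},{r,v},{s,t},{p,r,v},{q,r,s},{r,s,t}} A15={{t},{p,t},{r,s},{r,t},{s,t},{q,r,s},{r,s,t}} A24={{r,v},{p,r,v}} A34={{q,r},{q,r,s}} A35={{q,s},{s,u},{q,r,s}} A45={{t},{p,t},{r,s},{r,t},{s,t},{q,r,s},{r,s,t}}
  A124={{r,v},{p,r,v}} A134={{q,r},{q,r,s}} A135={{q,r,s}} A145={{t},{p,t},{r,s},{r,t},{s,t},{q,r,s},{r,s,t}} A345={{q,r,s}}
  A1345={{q,r,s}}
C dims 5,8,5,1; δ0: rk 4, SNF 1^4; δ1: rk 4, SNF 1^4; δ2: rk 1, SNF 1^1
degree 0: 5−4−0 = 1 → Ȟ^0 ≅ Z
degree 1: 8−4−4 = 0 → Ȟ^1 ≅ 0
degree 2: 5−1−4 = 0 → Ȟ^2 ≅ 0

Ȟ^0 ≅ Z,  Ȟ^1 ≅ 0,  Ȟ^2 ≅ 0


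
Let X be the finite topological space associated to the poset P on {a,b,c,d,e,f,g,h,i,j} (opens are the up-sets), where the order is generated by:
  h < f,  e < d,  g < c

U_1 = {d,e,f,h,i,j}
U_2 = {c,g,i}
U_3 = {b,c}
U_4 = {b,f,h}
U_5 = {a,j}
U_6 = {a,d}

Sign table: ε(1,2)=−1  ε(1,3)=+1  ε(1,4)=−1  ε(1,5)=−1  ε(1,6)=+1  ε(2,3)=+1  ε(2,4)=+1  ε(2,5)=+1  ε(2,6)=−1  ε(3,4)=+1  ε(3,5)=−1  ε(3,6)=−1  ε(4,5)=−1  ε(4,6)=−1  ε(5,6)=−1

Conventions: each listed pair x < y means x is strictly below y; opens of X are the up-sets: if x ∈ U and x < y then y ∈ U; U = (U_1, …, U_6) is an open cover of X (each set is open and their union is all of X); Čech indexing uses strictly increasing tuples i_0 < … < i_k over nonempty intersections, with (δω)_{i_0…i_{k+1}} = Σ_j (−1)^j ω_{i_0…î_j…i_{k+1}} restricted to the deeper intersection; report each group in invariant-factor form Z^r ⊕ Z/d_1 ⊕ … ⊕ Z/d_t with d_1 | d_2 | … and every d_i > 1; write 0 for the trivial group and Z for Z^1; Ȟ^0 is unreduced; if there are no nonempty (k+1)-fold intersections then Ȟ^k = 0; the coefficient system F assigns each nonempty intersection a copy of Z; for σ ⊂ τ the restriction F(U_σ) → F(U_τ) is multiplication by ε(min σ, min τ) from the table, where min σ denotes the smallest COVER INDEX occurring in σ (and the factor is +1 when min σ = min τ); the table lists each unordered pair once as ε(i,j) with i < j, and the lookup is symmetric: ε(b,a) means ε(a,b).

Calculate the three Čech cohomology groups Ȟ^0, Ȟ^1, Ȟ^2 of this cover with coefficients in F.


Ȟ^0 = Z, Ȟ^1 = Z^2 and Ȟ^2 = 0

nerve simplices:
  U12={i} U14={f,h} U15={j} U16={d} U23={c} U34={b} U56={a}
C dims 6,7; δ0: rk 5, SNF 1^5
degree 0: 6−5−0 = 1 → Ȟ^0 ≅ Z
degree 1: 7−0−5 = 2 → Ȟ^1 ≅ Z^2
degree 2: 0−0−0 = 0 → Ȟ^2 ≅ 0


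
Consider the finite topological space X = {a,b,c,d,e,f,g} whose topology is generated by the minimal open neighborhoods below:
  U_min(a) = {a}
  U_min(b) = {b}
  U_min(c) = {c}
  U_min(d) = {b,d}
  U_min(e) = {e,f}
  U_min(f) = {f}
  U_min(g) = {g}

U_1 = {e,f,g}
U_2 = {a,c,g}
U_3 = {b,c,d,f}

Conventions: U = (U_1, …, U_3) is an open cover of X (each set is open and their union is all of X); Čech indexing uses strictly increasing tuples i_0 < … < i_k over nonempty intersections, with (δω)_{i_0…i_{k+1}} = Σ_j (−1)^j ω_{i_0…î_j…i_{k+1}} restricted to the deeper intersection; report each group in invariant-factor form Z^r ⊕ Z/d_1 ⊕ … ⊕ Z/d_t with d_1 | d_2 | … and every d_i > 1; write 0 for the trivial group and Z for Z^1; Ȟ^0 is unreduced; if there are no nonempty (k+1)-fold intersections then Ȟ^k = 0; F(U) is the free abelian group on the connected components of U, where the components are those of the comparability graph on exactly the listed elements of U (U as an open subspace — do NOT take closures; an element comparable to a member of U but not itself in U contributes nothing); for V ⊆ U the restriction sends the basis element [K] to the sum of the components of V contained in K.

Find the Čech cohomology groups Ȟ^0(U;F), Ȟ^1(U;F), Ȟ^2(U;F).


Ȟ^0 ≅ Z^5; Ȟ^1 ≅ 0; Ȟ^2 ≅ 0

cover nerve:
  U12={g} U13={f} U23={c}
components per intersection:
  U1: {e,f} {g}
  U2: {a} {c} {g}
  U3: {b,d} {c} {f}
  U12: {g}
  U13: {f}
  U23: {c}
C dims 8,3; δ0: rk 3, SNF 1^3
Ȟ^0: (8−3)−0=5 ⇒ Z^5
Ȟ^1: (3−0)−3=0 ⇒ 0
Ȟ^2: (0−0)−0=0 ⇒ 0


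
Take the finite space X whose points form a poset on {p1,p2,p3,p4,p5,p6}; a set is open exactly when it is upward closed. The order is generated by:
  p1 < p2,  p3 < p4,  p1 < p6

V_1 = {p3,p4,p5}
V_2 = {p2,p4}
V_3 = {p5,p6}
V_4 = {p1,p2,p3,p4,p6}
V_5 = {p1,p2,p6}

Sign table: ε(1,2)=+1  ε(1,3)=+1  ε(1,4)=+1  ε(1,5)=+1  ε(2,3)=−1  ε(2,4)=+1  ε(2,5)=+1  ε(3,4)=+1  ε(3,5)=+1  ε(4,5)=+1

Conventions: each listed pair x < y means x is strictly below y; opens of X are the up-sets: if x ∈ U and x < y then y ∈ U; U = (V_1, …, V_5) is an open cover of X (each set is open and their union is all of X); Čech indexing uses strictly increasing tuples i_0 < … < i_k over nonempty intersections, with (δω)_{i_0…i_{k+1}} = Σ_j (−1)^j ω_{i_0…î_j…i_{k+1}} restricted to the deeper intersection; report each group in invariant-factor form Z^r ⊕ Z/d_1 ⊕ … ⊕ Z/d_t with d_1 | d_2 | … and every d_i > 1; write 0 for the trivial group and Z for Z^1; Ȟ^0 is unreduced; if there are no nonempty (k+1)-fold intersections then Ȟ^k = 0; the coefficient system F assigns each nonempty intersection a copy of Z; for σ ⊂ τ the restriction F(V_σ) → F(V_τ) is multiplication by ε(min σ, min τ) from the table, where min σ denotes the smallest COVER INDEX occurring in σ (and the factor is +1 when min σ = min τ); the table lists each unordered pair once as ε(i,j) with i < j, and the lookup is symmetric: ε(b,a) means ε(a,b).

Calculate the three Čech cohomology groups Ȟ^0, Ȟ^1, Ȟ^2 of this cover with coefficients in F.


Ȟ^0(U;F) ≅ Z, Ȟ^1(U;F) ≅ Z, Ȟ^2(U;F) ≅ 0

nerve simplices:
  V12={p4} V13={p5} V14={p3,p4} V24={p2,p4} V25={p2} V34={p6} V35={p6} V45={p1,p2,p6}
  V124={p4} V245={p2} V345={p6}
C dims 5,8,3; δ0: rk 4, SNF 1^4; δ1: rk 3, SNF 1^3
degree 0: 5−4−0 = 1 → Ȟ^0 ≅ Z
degree 1: 8−3−4 = 1 → Ȟ^1 ≅ Z
degree 2: 3−0−3 = 0 → Ȟ^2 ≅ 0


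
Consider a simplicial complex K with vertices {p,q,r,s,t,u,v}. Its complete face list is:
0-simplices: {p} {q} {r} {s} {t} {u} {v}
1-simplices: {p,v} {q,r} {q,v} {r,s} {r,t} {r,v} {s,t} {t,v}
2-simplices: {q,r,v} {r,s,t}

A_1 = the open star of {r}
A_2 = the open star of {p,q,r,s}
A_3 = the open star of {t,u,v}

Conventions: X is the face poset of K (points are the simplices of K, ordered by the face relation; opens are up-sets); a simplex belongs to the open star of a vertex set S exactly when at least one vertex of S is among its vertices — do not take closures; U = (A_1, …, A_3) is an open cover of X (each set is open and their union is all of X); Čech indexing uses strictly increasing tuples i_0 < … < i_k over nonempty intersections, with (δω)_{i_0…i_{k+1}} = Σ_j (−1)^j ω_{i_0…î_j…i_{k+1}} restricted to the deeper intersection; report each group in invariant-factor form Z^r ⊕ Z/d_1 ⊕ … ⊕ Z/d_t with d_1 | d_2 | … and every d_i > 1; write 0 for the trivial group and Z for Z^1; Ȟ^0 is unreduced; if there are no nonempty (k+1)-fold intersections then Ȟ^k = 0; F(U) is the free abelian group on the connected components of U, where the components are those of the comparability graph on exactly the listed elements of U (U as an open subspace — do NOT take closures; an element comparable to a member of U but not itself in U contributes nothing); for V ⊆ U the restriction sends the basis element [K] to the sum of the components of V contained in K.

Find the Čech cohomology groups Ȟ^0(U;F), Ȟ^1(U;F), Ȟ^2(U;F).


nonempty overlaps:
  A1={{r},{q,r},{r,s},{r,t},{r,v},{q,r,v},{r,s,t}} A2={{p},{q},{r},{s},{p,v},{q,r},{q,v},{r,s},{r,t},{r,v},{s,t},{q,r,v},{r,s,t}} A3={{t},{u},{v},{p,v},{q,v},{r,t},{r,v},{s,t},{t,v},{q,r,v},{r,s,t}}
  A12={{r},{q,r},{r,s},{r,t},{r,v},{q,r,v},{r,s,t}} A13={{r,t},{r,v},{q,r,v},{r,s,t}} A23={{p,v},{q,v},{r,t},{r,v},{s,t},{q,r,v},{r,s,t}}
  A123={{r,t},{r,v},{q,r,v},{r,s,t}}
components per intersection:
  A1: {{r},{q,r},{r,s},{r,t},{r,v},{q,r,v},{r,s,t}}
  A2: {{p},{p,v}} {{q},{r},{s},{q,r},{q,v},{r,s},{r,t},{r,v},{s,t},{q,r,v},{r,s,t}}
  A3: {{t},{v},{p,v},{q,v},{r,t},{r,v},{s,t},{t,v},{q,r,v},{r,s,t}} {{u}}
  A12: {{r},{q,r},{r,s},{r,t},{r,v},{q,r,v},{r,s,t}}
  A13: {{r,t},{r,s,t}} {{r,v},{q,r,v}}
  A23: {{p,v}} {{q,v},{r,v},{q,r,v}} {{r,t},{s,t},{r,s,t}}
  A123: {{r,t},{r,s,t}} {{r,v},{q,r,v}}
C dims 5,6,2; δ0: rk 3, SNF 1^3; δ1: rk 2, SNF 1^2
degree 0: 5−3−0 = 2 → Ȟ^0 ≅ Z^2
degree 1: 6−2−3 = 1 → Ȟ^1 ≅ Z
degree 2: 2−0−2 = 0 → Ȟ^2 ≅ 0

Ȟ^0(U;F) ≅ Z^2, Ȟ^1(U;F) ≅ Z and Ȟ^2(U;F) ≅ 0


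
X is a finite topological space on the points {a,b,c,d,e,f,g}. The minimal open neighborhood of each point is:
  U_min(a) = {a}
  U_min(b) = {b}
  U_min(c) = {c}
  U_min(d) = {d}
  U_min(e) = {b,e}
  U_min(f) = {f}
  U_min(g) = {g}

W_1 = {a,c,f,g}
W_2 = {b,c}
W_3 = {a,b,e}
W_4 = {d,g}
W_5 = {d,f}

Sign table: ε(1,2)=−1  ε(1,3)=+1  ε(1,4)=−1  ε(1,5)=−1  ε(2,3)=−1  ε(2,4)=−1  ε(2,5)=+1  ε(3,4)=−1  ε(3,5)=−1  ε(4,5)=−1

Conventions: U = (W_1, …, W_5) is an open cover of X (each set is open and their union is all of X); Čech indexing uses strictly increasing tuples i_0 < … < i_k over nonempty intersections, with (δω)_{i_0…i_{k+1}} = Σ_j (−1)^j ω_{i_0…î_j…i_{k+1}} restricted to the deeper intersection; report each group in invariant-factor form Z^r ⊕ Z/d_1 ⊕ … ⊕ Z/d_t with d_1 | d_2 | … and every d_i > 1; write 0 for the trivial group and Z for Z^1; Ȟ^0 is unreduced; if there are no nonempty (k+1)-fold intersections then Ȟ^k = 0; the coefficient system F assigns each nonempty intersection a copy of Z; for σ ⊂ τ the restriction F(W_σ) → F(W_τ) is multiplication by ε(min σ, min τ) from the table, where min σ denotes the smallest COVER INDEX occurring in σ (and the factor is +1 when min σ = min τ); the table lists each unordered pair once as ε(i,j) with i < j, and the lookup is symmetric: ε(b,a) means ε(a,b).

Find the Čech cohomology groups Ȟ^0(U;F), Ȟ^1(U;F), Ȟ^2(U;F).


nonempty intersections:
  W12={c} W13={a} W14={g} W15={f} W23={b} W45={d}
C dims 5,6; δ0: rk 5, SNF 1^4·2
Ȟ^0: (5−5)−0=0 ⇒ 0
Ȟ^1: (6−0)−5=1 plus torsion [2] ⇒ Z ⊕ Z/2
Ȟ^2: (0−0)−0=0 ⇒ 0

Ȟ^0 = 0, Ȟ^1 = Z ⊕ Z/2, Ȟ^2 = 0


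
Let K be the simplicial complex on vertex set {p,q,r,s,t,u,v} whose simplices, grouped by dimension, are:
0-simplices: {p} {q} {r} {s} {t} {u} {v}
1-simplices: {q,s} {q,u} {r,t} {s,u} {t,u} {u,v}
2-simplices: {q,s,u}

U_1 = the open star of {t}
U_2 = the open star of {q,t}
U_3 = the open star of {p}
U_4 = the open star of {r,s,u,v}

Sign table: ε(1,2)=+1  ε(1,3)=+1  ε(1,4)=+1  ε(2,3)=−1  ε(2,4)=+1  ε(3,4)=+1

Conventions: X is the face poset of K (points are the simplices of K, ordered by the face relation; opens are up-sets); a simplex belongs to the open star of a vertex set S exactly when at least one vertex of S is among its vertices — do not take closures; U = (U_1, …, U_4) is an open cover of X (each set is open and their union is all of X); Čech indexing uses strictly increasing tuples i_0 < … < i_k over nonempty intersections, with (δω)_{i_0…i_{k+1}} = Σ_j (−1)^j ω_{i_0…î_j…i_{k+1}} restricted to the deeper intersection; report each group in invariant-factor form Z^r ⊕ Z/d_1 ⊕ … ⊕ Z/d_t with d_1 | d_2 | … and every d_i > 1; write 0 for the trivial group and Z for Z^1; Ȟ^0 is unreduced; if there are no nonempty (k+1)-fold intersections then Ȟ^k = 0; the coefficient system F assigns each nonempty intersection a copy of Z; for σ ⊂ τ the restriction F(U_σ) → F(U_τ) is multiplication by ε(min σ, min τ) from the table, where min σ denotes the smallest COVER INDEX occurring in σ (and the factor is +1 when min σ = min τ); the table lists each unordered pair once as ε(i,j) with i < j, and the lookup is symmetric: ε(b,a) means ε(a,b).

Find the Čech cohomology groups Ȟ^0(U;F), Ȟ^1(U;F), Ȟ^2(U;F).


cover nerve:
  U1={{t},{r,t},{t,u}} U2={{q},{t},{q,s},{q,u},{r,t},{t,u},{q,s,u}} U3={{p}} U4={{r},{s},{u},{v},{q,s},{q,u},{r,t},{s,u},{t,u},{u,v},{q,s,u}}
  U12={{t},{r,t},{t,u}} U14={{r,t},{t,u}} U24={{q,s},{q,u},{r,t},{t,u},{q,s,u}}
  U124={{r,t},{t,u}}
C dims 4,3,1; δ0: rk 2, SNF 1^2; δ1: rk 1, SNF 1^1
Ȟ^0: (4−2)−0=2 ⇒ Z^2
Ȟ^1: (3−1)−2=0 ⇒ 0
Ȟ^2: (1−0)−1=0 ⇒ 0

Ȟ^0 ≅ Z^2, Ȟ^1 ≅ 0 and Ȟ^2 ≅ 0


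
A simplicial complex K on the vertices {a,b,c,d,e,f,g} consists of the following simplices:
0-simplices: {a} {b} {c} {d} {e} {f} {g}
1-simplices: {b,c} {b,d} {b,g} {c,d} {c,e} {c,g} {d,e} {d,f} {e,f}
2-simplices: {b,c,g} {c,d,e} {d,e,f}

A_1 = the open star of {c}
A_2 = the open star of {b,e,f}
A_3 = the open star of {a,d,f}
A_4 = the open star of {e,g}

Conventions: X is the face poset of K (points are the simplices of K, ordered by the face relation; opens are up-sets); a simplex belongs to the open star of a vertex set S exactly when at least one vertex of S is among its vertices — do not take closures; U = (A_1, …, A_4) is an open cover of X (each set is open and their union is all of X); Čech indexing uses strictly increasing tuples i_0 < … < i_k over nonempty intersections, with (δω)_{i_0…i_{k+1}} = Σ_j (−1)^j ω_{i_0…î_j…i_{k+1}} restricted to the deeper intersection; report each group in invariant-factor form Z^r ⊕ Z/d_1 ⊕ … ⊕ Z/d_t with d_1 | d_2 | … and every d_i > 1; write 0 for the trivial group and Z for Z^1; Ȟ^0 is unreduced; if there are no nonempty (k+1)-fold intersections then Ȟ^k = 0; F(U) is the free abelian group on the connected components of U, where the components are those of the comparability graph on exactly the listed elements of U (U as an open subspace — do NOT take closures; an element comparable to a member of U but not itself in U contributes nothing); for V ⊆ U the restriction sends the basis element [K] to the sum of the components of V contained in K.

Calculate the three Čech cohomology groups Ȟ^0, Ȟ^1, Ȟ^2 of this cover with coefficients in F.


Ȟ^0 = Z^2, Ȟ^1 = Z and Ȟ^2 = 0

cover nerve:
  A1={{c},{b,c},{c,d},{c,e},{c,g},{b,c,g},{c,d,e}} A2={{b},{e},{f},{b,c},{b,d},{b,g},{c,e},{d,e},{d,f},{e,f},{b,c,g},{c,d,e},{d,e,f}} A3={{a},{d},{f},{b,d},{c,d},{d,e},{d,f},{e,f},{c,d,e},{d,e,f}} A4={{e},{g},{b,g},{c,e},{c,g},{d,e},{e,f},{b,c,g},{c,d,e},{d,e,f}}
  A12={{b,c},{c,e},{b,c,g},{c,d,e}} A13={{c,d},{c,d,e}} A14={{c,e},{c,g},{b,c,g},{c,d,e}} A23={{f},{b,d},{d,e},{d,f},{e,f},{c,d,e},{d,e,f}} A24={{e},{b,g},{c,e},{d,e},{e,f},{b,c,g},{c,d,e},{d,e,f}} A34={{d,e},{e,f},{c,d,e},{d,e,f}}
  A123={{c,d,e}} A124={{c,e},{b,c,g},{c,d,e}} A134={{c,d,e}} A234={{d,e},{e,f},{c,d,e},{d,e,f}}
  A1234={{c,d,e}}
components per intersection:
  A1: {{c},{b,c},{c,d},{c,e},{c,g},{b,c,g},{c,d,e}}
  A2: {{b},{b,c},{b,d},{b,g},{b,c,g}} {{e},{f},{c,e},{d,e},{d,f},{e,f},{c,d,e},{d,e,f}}
  A3: {{a}} {{d},{f},{b,d},{c,d},{d,e},{d,f},{e,f},{c,d,e},{d,e,f}}
  A4: {{e},{c,e},{d,e},{e,f},{c,d,e},{d,e,f}} {{g},{b,g},{c,g},{b,c,g}}
  A12: {{b,c},{b,c,g}} {{c,e},{c,d,e}}
  A13: {{c,d},{c,d,e}}
  A14: {{c,e},{c,d,e}} {{c,g},{b,c,g}}
  A23: {{f},{d,e},{d,f},{e,f},{c,d,e},{d,e,f}} {{b,d}}
  A24: {{e},{c,e},{d,e},{e,f},{c,d,e},{d,e,f}} {{b,g},{b,c,g}}
  A34: {{d,e},{e,f},{c,d,e},{d,e,f}}
  A123: {{c,d,e}}
  A124: {{c,e},{c,d,e}} {{b,c,g}}
  A134: {{c,d,e}}
  A234: {{d,e},{e,f},{c,d,e},{d,e,f}}
  A1234: {{c,d,e}}
C dims 7,10,5,1; δ0: rk 5, SNF 1^5; δ1: rk 4, SNF 1^4; δ2: rk 1, SNF 1^1
Ȟ^0: (7−5)−0=2 ⇒ Z^2
Ȟ^1: (10−4)−5=1 ⇒ Z
Ȟ^2: (5−1)−4=0 ⇒ 0


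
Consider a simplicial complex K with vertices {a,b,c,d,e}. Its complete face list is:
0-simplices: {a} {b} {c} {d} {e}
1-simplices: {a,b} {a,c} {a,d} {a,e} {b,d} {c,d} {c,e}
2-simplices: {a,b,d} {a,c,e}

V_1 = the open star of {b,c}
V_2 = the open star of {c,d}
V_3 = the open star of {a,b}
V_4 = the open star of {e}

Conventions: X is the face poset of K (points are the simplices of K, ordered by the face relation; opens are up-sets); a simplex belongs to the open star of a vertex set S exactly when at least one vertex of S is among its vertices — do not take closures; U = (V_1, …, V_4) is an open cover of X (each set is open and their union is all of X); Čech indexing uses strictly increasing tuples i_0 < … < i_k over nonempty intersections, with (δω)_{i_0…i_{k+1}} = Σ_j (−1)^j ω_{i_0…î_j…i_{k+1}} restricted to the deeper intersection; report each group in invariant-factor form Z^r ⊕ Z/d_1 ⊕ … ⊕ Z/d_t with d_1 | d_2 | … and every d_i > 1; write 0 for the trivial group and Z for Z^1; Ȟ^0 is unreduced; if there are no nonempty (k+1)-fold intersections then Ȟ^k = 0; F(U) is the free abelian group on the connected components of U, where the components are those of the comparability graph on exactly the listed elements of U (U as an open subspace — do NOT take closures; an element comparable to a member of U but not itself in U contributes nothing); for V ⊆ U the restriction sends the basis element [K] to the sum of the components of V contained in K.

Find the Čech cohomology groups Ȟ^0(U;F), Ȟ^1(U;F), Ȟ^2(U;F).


Ȟ^0 ≅ Z; Ȟ^1 ≅ Z; Ȟ^2 ≅ 0

nerve of the cover:
  V1={{b},{c},{a,b},{a,c},{b,d},{c,d},{c,e},{a,b,d},{a,c,e}} V2={{c},{d},{a,c},{a,d},{b,d},{c,d},{c,e},{a,b,d},{a,c,e}} V3={{a},{b},{a,b},{a,c},{a,d},{a,e},{b,d},{a,b,d},{a,c,e}} V4={{e},{a,e},{c,e},{a,c,e}}
  V12={{c},{a,c},{b,d},{c,d},{c,e},{a,b,d},{a,c,e}} V13={{b},{a,b},{a,c},{b,d},{a,b,d},{a,c,e}} V14={{c,e},{a,c,e}} V23={{a,c},{a,d},{b,d},{a,b,d},{a,c,e}} V24={{c,e},{a,c,e}} V34={{a,e},{a,c,e}}
  V123={{a,c},{b,d},{a,b,d},{a,c,e}} V124={{c,e},{a,c,e}} V134={{a,c,e}} V234={{a,c,e}}
  V1234={{a,c,e}}
components per intersection:
  V1: {{b},{a,b},{b,d},{a,b,d}} {{c},{a,c},{c,d},{c,e},{a,c,e}}
  V2: {{c},{d},{a,c},{a,d},{b,d},{c,d},{c,e},{a,b,d},{a,c,e}}
  V3: {{a},{b},{a,b},{a,c},{a,d},{a,e},{b,d},{a,b,d},{a,c,e}}
  V4: {{e},{a,e},{c,e},{a,c,e}}
  V12: {{c},{a,c},{c,d},{c,e},{a,c,e}} {{b,d},{a,b,d}}
  V13: {{b},{a,b},{b,d},{a,b,d}} {{a,c},{a,c,e}}
  V14: {{c,e},{a,c,e}}
  V23: {{a,c},{a,c,e}} {{a,d},{b,d},{a,b,d}}
  V24: {{c,e},{a,c,e}}
  V34: {{a,e},{a,c,e}}
  V123: {{a,c},{a,c,e}} {{b,d},{a,b,d}}
  V124: {{c,e},{a,c,e}}
  V134: {{a,c,e}}
  V234: {{a,c,e}}
  V1234: {{a,c,e}}
C dims 5,9,5,1; δ0: rk 4, SNF 1^4; δ1: rk 4, SNF 1^4; δ2: rk 1, SNF 1^1
Ȟ^0 = (5 − 4) − 0 = 1, so Ȟ^0 ≅ Z
Ȟ^1 = (9 − 4) − 4 = 1, so Ȟ^1 ≅ Z
Ȟ^2 = (5 − 1) − 4 = 0, so Ȟ^2 ≅ 0


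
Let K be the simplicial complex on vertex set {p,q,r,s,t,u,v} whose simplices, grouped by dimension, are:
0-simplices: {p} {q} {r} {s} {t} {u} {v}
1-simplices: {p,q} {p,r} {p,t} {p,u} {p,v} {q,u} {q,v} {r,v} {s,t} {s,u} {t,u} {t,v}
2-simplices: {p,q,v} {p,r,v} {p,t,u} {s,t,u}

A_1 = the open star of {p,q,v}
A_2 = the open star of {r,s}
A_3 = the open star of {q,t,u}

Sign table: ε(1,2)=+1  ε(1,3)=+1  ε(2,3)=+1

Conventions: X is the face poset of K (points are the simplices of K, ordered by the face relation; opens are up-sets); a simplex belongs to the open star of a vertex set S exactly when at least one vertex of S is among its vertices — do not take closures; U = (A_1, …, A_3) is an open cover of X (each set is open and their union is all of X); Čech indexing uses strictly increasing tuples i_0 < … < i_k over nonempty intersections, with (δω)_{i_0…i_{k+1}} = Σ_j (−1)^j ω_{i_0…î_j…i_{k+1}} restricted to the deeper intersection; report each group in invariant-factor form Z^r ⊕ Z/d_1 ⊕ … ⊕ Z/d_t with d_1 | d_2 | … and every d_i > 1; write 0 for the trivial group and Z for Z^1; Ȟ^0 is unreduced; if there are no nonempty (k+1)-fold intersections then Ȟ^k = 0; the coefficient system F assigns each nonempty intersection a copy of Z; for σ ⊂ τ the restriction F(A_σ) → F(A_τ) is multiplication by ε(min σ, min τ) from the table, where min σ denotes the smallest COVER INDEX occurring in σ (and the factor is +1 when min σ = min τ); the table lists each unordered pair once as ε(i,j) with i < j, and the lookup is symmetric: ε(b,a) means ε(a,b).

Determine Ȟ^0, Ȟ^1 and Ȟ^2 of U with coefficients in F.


Ȟ^0 = Z; Ȟ^1 = Z; Ȟ^2 = 0

nerve of the cover:
  A1={{p},{q},{v},{p,q},{p,r},{p,t},{p,u},{p,v},{q,u},{q,v},{r,v},{t,v},{p,q,v},{p,r,v},{p,t,u}} A2={{r},{s},{p,r},{r,v},{s,t},{s,u},{p,r,v},{s,t,u}} A3={{q},{t},{u},{p,q},{p,t},{p,u},{q,u},{q,v},{s,t},{s,u},{t,u},{t,v},{p,q,v},{p,t,u},{s,t,u}}
  A12={{p,r},{r,v},{p,r,v}} A13={{q},{p,q},{p,t},{p,u},{q,u},{q,v},{t,v},{p,q,v},{p,t,u}} A23={{s,t},{s,u},{s,t,u}}
C dims 3,3; δ0: rk 2, SNF 1^2
Ȟ^0 = (3 − 2) − 0 = 1, so Ȟ^0 ≅ Z
Ȟ^1 = (3 − 0) − 2 = 1, so Ȟ^1 ≅ Z
Ȟ^2 = (0 − 0) − 0 = 0, so Ȟ^2 ≅ 0
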